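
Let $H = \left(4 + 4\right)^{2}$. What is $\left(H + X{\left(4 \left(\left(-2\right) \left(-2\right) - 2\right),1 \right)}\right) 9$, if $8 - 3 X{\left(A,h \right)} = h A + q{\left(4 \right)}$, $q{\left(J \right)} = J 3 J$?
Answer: $432$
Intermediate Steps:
$q{\left(J \right)} = 3 J^{2}$
$H = 64$ ($H = 8^{2} = 64$)
$X{\left(A,h \right)} = - \frac{40}{3} - \frac{A h}{3}$ ($X{\left(A,h \right)} = \frac{8}{3} - \frac{h A + 3 \cdot 4^{2}}{3} = \frac{8}{3} - \frac{A h + 3 \cdot 16}{3} = \frac{8}{3} - \frac{A h + 48}{3} = \frac{8}{3} - \frac{48 + A h}{3} = \frac{8}{3} - \left(16 + \frac{A h}{3}\right) = - \frac{40}{3} - \frac{A h}{3}$)
$\left(H + X{\left(4 \left(\left(-2\right) \left(-2\right) - 2\right),1 \right)}\right) 9 = \left(64 - \left(\frac{40}{3} + \frac{1}{3} \cdot 4 \left(\left(-2\right) \left(-2\right) - 2\right) 1\right)\right) 9 = \left(64 - \left(\frac{40}{3} + \frac{1}{3} \cdot 4 \left(4 - 2\right) 1\right)\right) 9 = \left(64 - \left(\frac{40}{3} + \frac{1}{3} \cdot 4 \cdot 2 \cdot 1\right)\right) 9 = \left(64 - \left(\frac{40}{3} + \frac{8}{3} \cdot 1\right)\right) 9 = \left(64 - 16\right) 9 = 48 \cdot 9 = 432$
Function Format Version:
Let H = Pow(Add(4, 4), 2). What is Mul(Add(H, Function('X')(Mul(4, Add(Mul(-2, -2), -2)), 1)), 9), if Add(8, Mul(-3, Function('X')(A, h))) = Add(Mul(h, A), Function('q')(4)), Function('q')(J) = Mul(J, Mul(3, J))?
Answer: 432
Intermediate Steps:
Function('q')(J) = Mul(3, Pow(J, 2))
H = 64 (H = Pow(8, 2) = 64)
Function('X')(A, h) = Add(Rational(-40, 3), Mul(Rational(-1, 3), A, h)) (Function('X')(A, h) = Add(Rational(8, 3), Mul(Rational(-1, 3), Add(Mul(h, A), Mul(3, Pow(4, 2))))) = Add(Rational(8, 3), Mul(Rational(-1, 3), Add(Mul(A, h), Mul(3, 16)))) = Add(Rational(8, 3), Mul(Rational(-1, 3), Add(Mul(A, h), 48))) = Add(Rational(8, 3), Mul(Rational(-1, 3), Add(48, Mul(A, h)))) = Add(Rational(8, 3), Add(-16, Mul(Rational(-1, 3), A, h))) = Add(Rational(-40, 3), Mul(Rational(-1, 3), A, h)))
Mul(Add(H, Function('X')(Mul(4, Add(Mul(-2, -2), -2)), 1)), 9) = Mul(Add(64, Add(Rational(-40, 3), Mul(Rational(-1, 3), Mul(4, Add(Mul(-2, -2), -2)), 1))), 9) = Mul(Add(64, Add(Rational(-40, 3), Mul(Rational(-1, 3), Mul(4, Add(4, -2)), 1))), 9) = Mul(Add(64, Add(Rational(-40, 3), Mul(Rational(-1, 3), Mul(4, 2), 1))), 9) = Mul(Add(64, Add(Rational(-40, 3), Mul(Rational(-1, 3), 8, 1))), 9) = Mul(Add(64, Add(Rational(-40, 3), Rational(-8, 3))), 9) = Mul(Add(64, -16), 9) = Mul(48, 9) = 432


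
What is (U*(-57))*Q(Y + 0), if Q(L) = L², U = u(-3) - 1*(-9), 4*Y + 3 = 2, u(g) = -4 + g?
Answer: -57/8 ≈ -7.1250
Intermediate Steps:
Y = -¼ (Y = -¾ + (¼)*2 = -¾ + ½ = -¼ ≈ -0.25000)
U = 2 (U = (-4 - 3) - 1*(-9) = -7 + 9 = 2)
(U*(-57))*Q(Y + 0) = (2*(-57))*(-¼ + 0)² = -114*(-¼)² = -114*1/16 = -57/8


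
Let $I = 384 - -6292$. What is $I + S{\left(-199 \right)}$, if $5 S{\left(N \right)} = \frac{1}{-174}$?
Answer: $\frac{5808119}{870} \approx 6676.0$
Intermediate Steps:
$I = 6676$ ($I = 384 + 6292 = 6676$)
$S{\left(N \right)} = - \frac{1}{870}$ ($S{\left(N \right)} = \frac{1}{5 \left(-174\right)} = \frac{1}{5} \left(- \frac{1}{174}\right) = - \frac{1}{870}$)
$I + S{\left(-199 \right)} = 6676 - \frac{1}{870} = \frac{5808119}{870}$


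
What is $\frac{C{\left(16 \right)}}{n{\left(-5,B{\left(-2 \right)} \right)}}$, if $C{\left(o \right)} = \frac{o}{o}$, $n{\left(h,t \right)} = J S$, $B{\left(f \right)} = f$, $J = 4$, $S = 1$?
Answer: $\frac{1}{4} \approx 0.25$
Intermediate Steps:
$n{\left(h,t \right)} = 4$ ($n{\left(h,t \right)} = 4 \cdot 1 = 4$)
$C{\left(o \right)} = 1$
$\frac{C{\left(16 \right)}}{n{\left(-5,B{\left(-2 \right)} \right)}} = 1 \cdot \frac{1}{4} = \frac{1}{4}$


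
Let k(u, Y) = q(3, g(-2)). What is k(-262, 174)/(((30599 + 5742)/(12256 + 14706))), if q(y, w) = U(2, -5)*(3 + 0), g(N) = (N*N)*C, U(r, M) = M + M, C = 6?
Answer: -808860/36341 ≈ -22.258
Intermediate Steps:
U(r, M) = 2*M
g(N) = 6*N² (g(N) = (N*N)*6 = N²*6 = 6*N²)
q(y, w) = -30 (q(y, w) = (2*(-5))*(3 + 0) = -10*3 = -30)
k(u, Y) = -30
k(-262, 174)/(((30599 + 5742)/(12256 + 14706))) = -30*(12256 + 14706)/(30599 + 5742) = -30/(36341/26962) = -30/(36341*(1/26962)) = -30/36341/26962 = -30*26962/36341 = -808860/36341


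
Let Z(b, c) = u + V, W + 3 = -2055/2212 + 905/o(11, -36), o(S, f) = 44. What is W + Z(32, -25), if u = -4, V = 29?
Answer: 253291/6083 ≈ 41.639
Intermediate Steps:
W = 101216/6083 (W = -3 + (-2055/2212 + 905/44) = -3 + 119465/6083 = 101216/6083 ≈ 16.639)
Z(b, c) = 25 (Z(b, c) = -4 + 29 = 25)
W + Z(32, -25) = 101216/6083 + 25 = 253291/6083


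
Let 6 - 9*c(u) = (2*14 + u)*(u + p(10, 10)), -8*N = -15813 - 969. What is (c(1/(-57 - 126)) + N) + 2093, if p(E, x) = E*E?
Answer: 4678205591/1205604 ≈ 3880.4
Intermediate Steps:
N = 8391/4 (N = -(-15813 - 969)/8 = -1/8*(-16782) = 8391/4 ≈ 2097.8)
p(E, x) = E**2
c(u) = 2/3 - (28 + u)*(100 + u)/9 (c(u) = 2/3 - (2*14 + u)*(u + 10**2)/9 = 2/3 - (28 + u)*(u + 100)/9 = 2/3 - (28 + u)*(100 + u)/9)
(c(1/(-57 - 126)) + N) + 2093 = ((-2794/9 - 128/(9*(-57 - 126)) - 1/(9*(-57 - 126)**2)) + 8391/4) + 2093 = ((-2794/9 - 128/9/(-183) - (1/(-183))**2/9) + 8391/4) + 2093 = ((-2794/9 - 128/9*(-1/183) - (-1/183)**2/9) + 8391/4) + 2093 = ((-2794/9 + 128/1647 - 1/9*1/33489) + 8391/4) + 2093 = ((-2794/9 + 128/1647 - 1/301401) + 8391/4) + 2093 = (-93544843/301401 + 8391/4) + 2093 = 2154876419/1205604 + 2093 = 4678205591/1205604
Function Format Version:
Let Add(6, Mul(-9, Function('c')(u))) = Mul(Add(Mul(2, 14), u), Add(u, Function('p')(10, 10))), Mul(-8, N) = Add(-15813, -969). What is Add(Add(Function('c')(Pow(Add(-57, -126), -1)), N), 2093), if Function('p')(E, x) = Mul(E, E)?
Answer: Rational(4678205591, 1205604) ≈ 3880.4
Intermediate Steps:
N = Rational(8391, 4) (N = Mul(Rational(-1, 8), Add(-15813, -969)) = Mul(Rational(-1, 8), -16782) = Rational(8391, 4) ≈ 2097.8)
Function('p')(E, x) = Pow(E, 2)
Function('c')(u) = Add(Rational(2, 3), Mul(Rational(-1, 9), Add(28, u), Add(100, u))) (Function('c')(u) = Add(Rational(2, 3), Mul(Rational(-1, 9), Mul(Add(Mul(2, 14), u), Add(u, Pow(10, 2))))) = Add(Rational(2, 3), Mul(Rational(-1, 9), Mul(Add(28, u), Add(u, 100)))) = Add(Rational(2, 3), Mul(Rational(-1, 9), Mul(Add(28, u), Add(100, u)))) = Add(Rational(2, 3), Mul(Rational(-1, 9), Add(28, u), Add(100, u))))
Add(Add(Function('c')(Pow(Add(-57, -126), -1)), N), 2093) = Add(Add(Add(Rational(-2794, 9), Mul(Rational(-128, 9), Pow(Add(-57, -126), -1)), Mul(Rational(-1, 9), Pow(Pow(Add(-57, -126), -1), 2))), Rational(8391, 4)), 2093) = Add(Add(Add(Rational(-2794, 9), Mul(Rational(-128, 9), Pow(-183, -1)), Mul(Rational(-1, 9), Pow(Pow(-183, -1), 2))), Rational(8391, 4)), 2093) = Add(Add(Add(Rational(-2794, 9), Mul(Rational(-128, 9), Rational(-1, 183)), Mul(Rational(-1, 9), Pow(Rational(-1, 183), 2))), Rational(8391, 4)), 2093) = Add(Add(Add(Rational(-2794, 9), Rational(128, 1647), Mul(Rational(-1, 9), Rational(1, 33489))), Rational(8391, 4)), 2093) = Add(Add(Add(Rational(-2794, 9), Rational(128, 1647), Rational(-1, 301401)), Rational(8391, 4)), 2093) = Add(Add(Rational(-93544843, 301401), Rational(8391, 4)), 2093) = Add(Rational(2154876419, 1205604), 2093) = Rational(4678205591, 1205604)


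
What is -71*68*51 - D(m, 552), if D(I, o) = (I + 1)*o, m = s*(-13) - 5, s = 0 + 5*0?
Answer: -244020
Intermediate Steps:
s = 0 (s = 0 + 0 = 0)
m = -5 (m = 0*(-13) - 5 = 0 - 5 = -5)
D(I, o) = o*(1 + I) (D(I, o) = (1 + I)*o = o*(1 + I))
-71*68*51 - D(m, 552) = -71*68*51 - 552*(1 - 5) = -4828*51 - 552*(-4) = -246228 - 1*(-2208) = -246228 + 2208 = -244020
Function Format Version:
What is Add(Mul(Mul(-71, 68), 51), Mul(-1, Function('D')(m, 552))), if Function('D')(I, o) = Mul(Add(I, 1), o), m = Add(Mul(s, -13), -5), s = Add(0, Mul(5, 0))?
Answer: -244020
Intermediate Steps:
s = 0 (s = Add(0, 0) = 0)
m = -5 (m = Add(Mul(0, -13), -5) = Add(0, -5) = -5)
Function('D')(I, o) = Mul(o, Add(1, I)) (Function('D')(I, o) = Mul(Add(1, I), o) = Mul(o, Add(1, I)))
Add(Mul(Mul(-71, 68), 51), Mul(-1, Function('D')(m, 552))) = Add(Mul(Mul(-71, 68), 51), Mul(-1, Mul(552, Add(1, -5)))) = Add(Mul(-4828, 51), Mul(-1, Mul(552, -4))) = Add(-246228, Mul(-1, -2208)) = Add(-246228, 2208) = -244020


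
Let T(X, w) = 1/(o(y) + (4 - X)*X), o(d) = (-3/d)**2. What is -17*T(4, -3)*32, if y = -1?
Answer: -544/9 ≈ -60.444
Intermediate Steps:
o(d) = 9/d**2
T(X, w) = 1/(9 + X*(4 - X)) (T(X, w) = 1/(9/(-1)**2 + (4 - X)*X) = 1/(9*1 + X*(4 - X)) = 1/(9 + X*(4 - X)))
-17*T(4, -3)*32 = -17/(9 - 1*4**2 + 4*4)*32 = -17/(9 - 1*16 + 16)*32 = -17/(9 - 16 + 16)*32 = -17/9*32 = -544/9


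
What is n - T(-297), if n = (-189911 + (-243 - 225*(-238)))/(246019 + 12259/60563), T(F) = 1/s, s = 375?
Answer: -259777515038/465614404875 ≈ -0.55792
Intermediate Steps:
T(F) = 1/375
n = -2068287013/3724915239 (n = (-189911 + (-243 + 53550))/(246019 + 12259*(1/60563)) = (-189911 + 53307)/(246019 + 12259/60563) = -136604/14899660956/60563 = -136604*60563/14899660956 = -2068287013/3724915239 ≈ -0.55526)
n - T(-297) = -2068287013/3724915239 - 1*1/375 = -2068287013/3724915239 - 1/375 = -259777515038/465614404875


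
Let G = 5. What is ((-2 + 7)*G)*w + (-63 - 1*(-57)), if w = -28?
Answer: -706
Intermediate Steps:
((-2 + 7)*G)*w + (-63 - 1*(-57)) = ((-2 + 7)*5)*(-28) + (-63 - 1*(-57)) = (5*5)*(-28) + (-63 + 57) = 25*(-28) - 6 = -700 - 6 = -706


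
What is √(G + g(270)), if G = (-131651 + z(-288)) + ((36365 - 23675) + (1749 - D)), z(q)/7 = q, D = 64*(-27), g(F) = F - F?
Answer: 50*I*√47 ≈ 342.78*I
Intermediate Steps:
g(F) = 0
D = -1728
z(q) = 7*q
G = -117500 (G = (-131651 + 7*(-288)) + ((36365 - 23675) + (1749 - 1*(-1728))) = (-131651 - 2016) + (12690 + (1749 + 1728)) = -133667 + (12690 + 3477) = -133667 + 16167 = -117500)
√(G + g(270)) = √(-117500 + 0) = √(-117500) = 50*I*√47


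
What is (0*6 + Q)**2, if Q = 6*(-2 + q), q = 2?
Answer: 0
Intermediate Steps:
Q = 0 (Q = 6*(-2 + 2) = 6*0 = 0)
(0*6 + Q)**2 = (0*6 + 0)**2 = (0 + 0)**2 = 0**2 = 0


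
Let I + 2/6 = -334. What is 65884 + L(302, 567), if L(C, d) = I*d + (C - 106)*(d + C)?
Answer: 46641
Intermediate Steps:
I = -1003/3 (I = -1/3 - 334 = -1003/3 ≈ -334.33)
L(C, d) = -1003*d/3 + (-106 + C)*(C + d) (L(C, d) = -1003*d/3 + (C - 106)*(d + C) = -1003*d/3 + (-106 + C)*(C + d))
65884 + L(302, 567) = 65884 + (302**2 - 106*302 - 1321/3*567 + 302*567) = 65884 + (91204 - 32012 - 249669 + 171234) = 65884 - 19243 = 46641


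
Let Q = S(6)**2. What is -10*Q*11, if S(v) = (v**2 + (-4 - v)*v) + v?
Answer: -35640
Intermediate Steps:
S(v) = v + v**2 + v*(-4 - v) (S(v) = (v**2 + v*(-4 - v)) + v = v + v**2 + v*(-4 - v))
Q = 324 (Q = (-3*6)**2 = (-18)**2 = 324)
-10*Q*11 = -10*324*11 = -3240*11 = -35640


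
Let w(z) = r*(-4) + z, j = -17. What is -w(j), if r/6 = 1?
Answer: 41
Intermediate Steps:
r = 6 (r = 6*1 = 6)
w(z) = -24 + z (w(z) = 6*(-4) + z = -24 + z)
-w(j) = -(-24 - 17) = -1*(-41) = 41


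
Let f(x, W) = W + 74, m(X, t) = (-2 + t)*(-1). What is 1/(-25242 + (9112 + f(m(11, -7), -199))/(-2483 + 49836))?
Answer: -47353/1195275439 ≈ -3.9617e-5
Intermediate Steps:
m(X, t) = 2 - t
f(x, W) = 74 + W
1/(-25242 + (9112 + f(m(11, -7), -199))/(-2483 + 49836)) = 1/(-25242 + (9112 + (74 - 199))/(-2483 + 49836)) = 1/(-25242 + (9112 - 125)/47353) = 1/(-25242 + 8987*(1/47353)) = 1/(-25242 + 8987/47353) = 1/(-1195275439/47353) = -47353/1195275439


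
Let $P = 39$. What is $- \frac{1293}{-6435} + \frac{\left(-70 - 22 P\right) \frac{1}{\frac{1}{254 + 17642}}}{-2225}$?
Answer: $\frac{7124804147}{954525} \approx 7464.2$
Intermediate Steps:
$- \frac{1293}{-6435} + \frac{\left(-70 - 22 P\right) \frac{1}{\frac{1}{254 + 17642}}}{-2225} = - \frac{1293}{-6435} + \frac{\left(-70 - 858\right) \frac{1}{\frac{1}{254 + 17642}}}{-2225} = \left(-1293\right) \left(- \frac{1}{6435}\right) + \frac{-70 - 858}{\frac{1}{17896}} \left(- \frac{1}{2225}\right) = \frac{431}{2145} + - 928 \frac{1}{\frac{1}{17896}} \left(- \frac{1}{2225}\right) = \frac{431}{2145} + \left(-928\right) 17896 \left(- \frac{1}{2225}\right) = \frac{431}{2145} - - \frac{16607488}{2225} = \frac{431}{2145} + \frac{16607488}{2225} = \frac{7124804147}{954525}$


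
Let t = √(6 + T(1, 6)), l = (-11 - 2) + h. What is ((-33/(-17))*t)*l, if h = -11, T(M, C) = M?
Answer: -792*√7/17 ≈ -123.26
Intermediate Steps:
l = -24 (l = (-11 - 2) - 11 = -13 - 11 = -24)
t = √7 (t = √(6 + 1) = √7 ≈ 2.6458)
((-33/(-17))*t)*l = ((-33/(-17))*√7)*(-24) = ((-33*(-1/17))*√7)*(-24) = (33*√7/17)*(-24) = -792*√7/17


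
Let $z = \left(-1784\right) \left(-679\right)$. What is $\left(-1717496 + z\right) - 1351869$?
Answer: $-1858029$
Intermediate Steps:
$z = 1211336$
$\left(-1717496 + z\right) - 1351869 = \left(-1717496 + 1211336\right) - 1351869 = -506160 - 1351869 = -1858029$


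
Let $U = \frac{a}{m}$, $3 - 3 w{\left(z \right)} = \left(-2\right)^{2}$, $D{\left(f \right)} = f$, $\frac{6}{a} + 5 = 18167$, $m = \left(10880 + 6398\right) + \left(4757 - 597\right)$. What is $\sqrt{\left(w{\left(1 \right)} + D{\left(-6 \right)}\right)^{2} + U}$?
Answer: $\frac{\sqrt{2085321634164830}}{7210314} \approx 6.3333$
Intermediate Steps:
$m = 21438$ ($m = 17278 + \left(4757 - 597\right) = 17278 + 4160 = 21438$)
$a = \frac{1}{3027}$ ($a = \frac{6}{-5 + 18167} = \frac{6}{18162} = 6 \cdot \frac{1}{18162} = \frac{1}{3027} \approx 0.00033036$)
$w{\left(z \right)} = - \frac{1}{3}$ ($w{\left(z \right)} = 1 - \frac{\left(-2\right)^{2}}{3} = 1 - \frac{4}{3} = - \frac{1}{3}$)
$U = \frac{1}{64892826}$ ($U = \frac{1}{3027 \cdot 21438} = \frac{1}{3027} \cdot \frac{1}{21438} = \frac{1}{64892826} \approx 1.541 \cdot 10^{-8}$)
$\sqrt{\left(w{\left(1 \right)} + D{\left(-6 \right)}\right)^{2} + U} = \sqrt{\left(- \frac{1}{3} - 6\right)^{2} + \frac{1}{64892826}} = \sqrt{\left(- \frac{19}{3}\right)^{2} + \frac{1}{64892826}} = \sqrt{\frac{361}{9} + \frac{1}{64892826}} = \sqrt{\frac{2602923355}{64892826}} = \frac{\sqrt{2085321634164830}}{7210314}$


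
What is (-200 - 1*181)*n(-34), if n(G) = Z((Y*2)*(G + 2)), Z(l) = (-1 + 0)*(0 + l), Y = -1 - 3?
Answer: 97536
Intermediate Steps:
Y = -4
Z(l) = -l
n(G) = 16 + 8*G (n(G) = -(-4*2)*(G + 2) = -(-8)*(2 + G) = -(-16 - 8*G) = 16 + 8*G)
(-200 - 1*181)*n(-34) = (-200 - 1*181)*(16 + 8*(-34)) = (-200 - 181)*(16 - 272) = -381*(-256) = 97536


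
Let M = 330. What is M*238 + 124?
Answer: 78664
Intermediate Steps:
M*238 + 124 = 330*238 + 124 = 78540 + 124 = 78664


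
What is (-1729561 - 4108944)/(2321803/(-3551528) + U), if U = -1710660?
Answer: 20735613985640/6075459210283 ≈ 3.4130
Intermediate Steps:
(-1729561 - 4108944)/(2321803/(-3551528) + U) = (-1729561 - 4108944)/(2321803/(-3551528) - 1710660) = -5838505/(2321803*(-1/3551528) - 1710660) = -5838505/(-2321803/3551528 - 1710660) = -5838505/(-6075459210283/3551528) = -5838505*(-3551528/6075459210283) = 20735613985640/6075459210283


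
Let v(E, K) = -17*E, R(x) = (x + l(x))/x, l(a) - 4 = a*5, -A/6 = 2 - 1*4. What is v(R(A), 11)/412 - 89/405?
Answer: -80273/166860 ≈ -0.48108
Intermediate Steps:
A = 12 (A = -6*(2 - 1*4) = -6*(2 - 4) = -6*(-2) = 12)
l(a) = 4 + 5*a (l(a) = 4 + a*5 = 4 + 5*a)
R(x) = (4 + 6*x)/x (R(x) = (x + (4 + 5*x))/x = (4 + 6*x)/x)
v(R(A), 11)/412 - 89/405 = -17*(6 + 4/12)/412 - 89/405 = -17*(6 + 4*(1/12))*(1/412) - 89*1/405 = -17*(6 + 1/3)*(1/412) - 89/405 = -17*19/3*(1/412) - 89/405 = -323/3*1/412 - 89/405 = -323/1236 - 89/405 = -80273/166860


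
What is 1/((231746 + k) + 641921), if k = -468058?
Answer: 1/405609 ≈ 2.4654e-6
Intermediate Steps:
1/((231746 + k) + 641921) = 1/((231746 - 468058) + 641921) = 1/(-236312 + 641921) = 1/405609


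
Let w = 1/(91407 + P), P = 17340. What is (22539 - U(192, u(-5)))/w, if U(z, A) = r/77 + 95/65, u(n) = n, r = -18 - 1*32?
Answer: 2453411270322/1001 ≈ 2.4510e+9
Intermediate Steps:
r = -50 (r = -18 - 32 = -50)
U(z, A) = 813/1001 (U(z, A) = -50/77 + 95/65 = -50*1/77 + 95*(1/65) = -50/77 + 19/13 = 813/1001)
w = 1/108747 (w = 1/(91407 + 17340) = 1/108747 ≈ 9.1957e-6)
(22539 - U(192, u(-5)))/w = (22539 - 1*813/1001)/(1/108747) = (22539 - 813/1001)*108747 = (22560726/1001)*108747 = 2453411270322/1001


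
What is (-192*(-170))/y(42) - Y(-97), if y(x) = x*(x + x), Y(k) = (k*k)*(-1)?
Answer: 1384483/147 ≈ 9418.3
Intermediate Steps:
Y(k) = -k**2 (Y(k) = k**2*(-1) = -k**2)
y(x) = 2*x**2 (y(x) = x*(2*x) = 2*x**2)
(-192*(-170))/y(42) - Y(-97) = (-192*(-170))/((2*42**2)) - (-1)*(-97)**2 = 32640/((2*1764)) - (-1)*9409 = 32640/3528 - 1*(-9409) = 32640*(1/3528) + 9409 = 1360/147 + 9409 = 1384483/147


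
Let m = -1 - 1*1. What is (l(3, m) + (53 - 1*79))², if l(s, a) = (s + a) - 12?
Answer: 1369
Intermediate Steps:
m = -2 (m = -1 - 1 = -2)
l(s, a) = -12 + a + s (l(s, a) = (a + s) - 12 = -12 + a + s)
(l(3, m) + (53 - 1*79))² = ((-12 - 2 + 3) + (53 - 1*79))² = (-11 + (53 - 79))² = (-11 - 26)² = (-37)² = 1369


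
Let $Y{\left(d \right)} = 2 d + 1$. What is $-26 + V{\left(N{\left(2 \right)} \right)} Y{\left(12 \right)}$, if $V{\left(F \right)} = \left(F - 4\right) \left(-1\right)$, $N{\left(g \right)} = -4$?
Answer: $174$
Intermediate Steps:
$Y{\left(d \right)} = 1 + 2 d$
$V{\left(F \right)} = 4 - F$ ($V{\left(F \right)} = \left(-4 + F\right) \left(-1\right) = 4 - F$)
$-26 + V{\left(N{\left(2 \right)} \right)} Y{\left(12 \right)} = -26 + \left(4 - -4\right) \left(1 + 2 \cdot 12\right) = -26 + \left(4 + 4\right) \left(1 + 24\right) = -26 + 8 \cdot 25 = -26 + 200 = 174$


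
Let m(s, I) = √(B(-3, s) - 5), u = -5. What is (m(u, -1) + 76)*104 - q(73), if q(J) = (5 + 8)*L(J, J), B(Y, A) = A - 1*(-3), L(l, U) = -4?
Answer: 7956 + 104*I*√7 ≈ 7956.0 + 275.16*I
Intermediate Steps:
B(Y, A) = 3 + A (B(Y, A) = A + 3 = 3 + A)
q(J) = -52 (q(J) = (5 + 8)*(-4) = 13*(-4) = -52)
m(s, I) = √(-2 + s) (m(s, I) = √((3 + s) - 5) = √(-2 + s))
(m(u, -1) + 76)*104 - q(73) = (√(-2 - 5) + 76)*104 - 1*(-52) = (√(-7) + 76)*104 + 52 = (I*√7 + 76)*104 + 52 = (76 + I*√7)*104 + 52 = (7904 + 104*I*√7) + 52 = 7956 + 104*I*√7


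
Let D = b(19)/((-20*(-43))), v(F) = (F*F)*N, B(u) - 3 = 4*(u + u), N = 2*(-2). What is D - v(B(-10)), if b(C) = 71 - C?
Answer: 5098953/215 ≈ 23716.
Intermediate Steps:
N = -4
B(u) = 3 + 8*u (B(u) = 3 + 4*(u + u) = 3 + 4*(2*u) = 3 + 8*u)
v(F) = -4*F² (v(F) = (F*F)*(-4) = F²*(-4) = -4*F²)
D = 13/215 (D = (71 - 1*19)/((-20*(-43))) = (71 - 19)/860 = 52*(1/860) = 13/215 ≈ 0.060465)
D - v(B(-10)) = 13/215 - (-4)*(3 + 8*(-10))² = 13/215 - (-4)*(3 - 80)² = 13/215 - (-4)*(-77)² = 13/215 - (-4)*5929 = 13/215 - 1*(-23716) = 13/215 + 23716 = 5098953/215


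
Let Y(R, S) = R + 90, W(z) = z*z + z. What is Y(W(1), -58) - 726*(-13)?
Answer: 9530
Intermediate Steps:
W(z) = z + z**2 (W(z) = z**2 + z = z + z**2)
Y(R, S) = 90 + R
Y(W(1), -58) - 726*(-13) = (90 + 1*(1 + 1)) - 726*(-13) = (90 + 1*2) + 9438 = (90 + 2) + 9438 = 92 + 9438 = 9530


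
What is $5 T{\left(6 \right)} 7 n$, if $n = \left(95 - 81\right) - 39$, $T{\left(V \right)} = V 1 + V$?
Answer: $-10500$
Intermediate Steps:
$T{\left(V \right)} = 2 V$ ($T{\left(V \right)} = V + V = 2 V$)
$n = -25$ ($n = 14 - 39 = -25$)
$5 T{\left(6 \right)} 7 n = 5 \cdot 2 \cdot 6 \cdot 7 \left(-25\right) = 5 \cdot 12 \cdot 7 \left(-25\right) = 60 \cdot 7 \left(-25\right) = 420 \left(-25\right) = -10500$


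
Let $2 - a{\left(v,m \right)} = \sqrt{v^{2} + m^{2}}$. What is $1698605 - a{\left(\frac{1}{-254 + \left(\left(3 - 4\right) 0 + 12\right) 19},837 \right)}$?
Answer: $1698603 + \frac{\sqrt{473584645}}{26} \approx 1.6994 \cdot 10^{6}$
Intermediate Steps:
$a{\left(v,m \right)} = 2 - \sqrt{m^{2} + v^{2}}$ ($a{\left(v,m \right)} = 2 - \sqrt{v^{2} + m^{2}} = 2 - \sqrt{m^{2} + v^{2}}$)
$1698605 - a{\left(\frac{1}{-254 + \left(\left(3 - 4\right) 0 + 12\right) 19},837 \right)} = 1698605 - \left(2 - \sqrt{837^{2} + \left(\frac{1}{-254 + \left(\left(3 - 4\right) 0 + 12\right) 19}\right)^{2}}\right) = 1698605 - \left(2 - \sqrt{700569 + \left(\frac{1}{-254 + \left(\left(-1\right) 0 + 12\right) 19}\right)^{2}}\right) = 1698605 - \left(2 - \sqrt{700569 + \left(\frac{1}{-254 + \left(0 + 12\right) 19}\right)^{2}}\right) = 1698605 - \left(2 - \sqrt{700569 + \left(\frac{1}{-254 + 12 \cdot 19}\right)^{2}}\right) = 1698605 - \left(2 - \sqrt{700569 + \left(\frac{1}{-254 + 228}\right)^{2}}\right) = 1698605 - \left(2 - \sqrt{700569 + \left(\frac{1}{-26}\right)^{2}}\right) = 1698605 - \left(2 - \sqrt{700569 + \left(- \frac{1}{26}\right)^{2}}\right) = 1698605 - \left(2 - \sqrt{700569 + \frac{1}{676}}\right) = 1698605 - \left(2 - \sqrt{\frac{473584645}{676}}\right) = 1698605 - \left(2 - \frac{\sqrt{473584645}}{26}\right) = 1698603 + \frac{\sqrt{473584645}}{26}$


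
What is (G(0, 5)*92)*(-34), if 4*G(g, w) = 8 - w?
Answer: -2346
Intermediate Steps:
G(g, w) = 2 - w/4 (G(g, w) = (8 - w)/4 = 2 - w/4)
(G(0, 5)*92)*(-34) = ((2 - 1/4*5)*92)*(-34) = ((2 - 5/4)*92)*(-34) = ((3/4)*92)*(-34) = 69*(-34) = -2346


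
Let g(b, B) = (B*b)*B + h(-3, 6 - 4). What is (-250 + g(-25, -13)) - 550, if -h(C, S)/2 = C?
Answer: -5019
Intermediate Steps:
h(C, S) = -2*C
g(b, B) = 6 + b*B² (g(b, B) = (B*b)*B - 2*(-3) = b*B² + 6 = 6 + b*B²)
(-250 + g(-25, -13)) - 550 = (-250 + (6 - 25*(-13)²)) - 550 = (-250 + (6 - 25*169)) - 550 = (-250 + (6 - 4225)) - 550 = (-250 - 4219) - 550 = -4469 - 550 = -5019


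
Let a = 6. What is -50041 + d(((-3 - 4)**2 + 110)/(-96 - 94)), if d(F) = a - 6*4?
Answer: -50059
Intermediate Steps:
d(F) = -18 (d(F) = 6 - 6*4 = 6 - 24 = -18)
-50041 + d(((-3 - 4)**2 + 110)/(-96 - 94)) = -50041 - 18 = -50059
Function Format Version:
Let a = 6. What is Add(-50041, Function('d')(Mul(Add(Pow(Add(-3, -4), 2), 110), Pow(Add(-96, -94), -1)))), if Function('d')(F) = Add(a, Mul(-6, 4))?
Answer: -50059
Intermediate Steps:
Function('d')(F) = -18 (Function('d')(F) = Add(6, Mul(-6, 4)) = Add(6, -24) = -18)
Add(-50041, Function('d')(Mul(Add(Pow(Add(-3, -4), 2), 110), Pow(Add(-96, -94), -1)))) = Add(-50041, -18) = -50059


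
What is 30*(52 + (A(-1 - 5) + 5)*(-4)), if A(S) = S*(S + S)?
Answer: -7680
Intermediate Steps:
A(S) = 2*S**2 (A(S) = S*(2*S) = 2*S**2)
30*(52 + (A(-1 - 5) + 5)*(-4)) = 30*(52 + (2*(-1 - 5)**2 + 5)*(-4)) = 30*(52 + (2*(-6)**2 + 5)*(-4)) = 30*(52 + (2*36 + 5)*(-4)) = 30*(52 + (72 + 5)*(-4)) = 30*(52 + 77*(-4)) = 30*(52 - 308) = 30*(-256) = -7680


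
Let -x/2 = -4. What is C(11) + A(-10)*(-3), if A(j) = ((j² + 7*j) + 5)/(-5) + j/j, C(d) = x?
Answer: 26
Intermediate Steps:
x = 8 (x = -2*(-4) = 8)
C(d) = 8
A(j) = -7*j/5 - j²/5 (A(j) = (5 + j² + 7*j)*(-⅕) + 1 = (-1 - 7*j/5 - j²/5) + 1 = -7*j/5 - j²/5)
C(11) + A(-10)*(-3) = 8 - ⅕*(-10)*(7 - 10)*(-3) = 8 - ⅕*(-10)*(-3)*(-3) = 8 - 6*(-3) = 8 + 18 = 26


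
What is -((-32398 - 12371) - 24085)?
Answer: 68854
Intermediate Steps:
-((-32398 - 12371) - 24085) = -(-44769 - 24085) = -1*(-68854) = 68854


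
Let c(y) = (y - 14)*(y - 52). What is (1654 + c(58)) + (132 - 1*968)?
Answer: 1082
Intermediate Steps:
c(y) = (-52 + y)*(-14 + y) (c(y) = (-14 + y)*(-52 + y) = (-52 + y)*(-14 + y))
(1654 + c(58)) + (132 - 1*968) = (1654 + (728 + 58² - 66*58)) + (132 - 1*968) = (1654 + (728 + 3364 - 3828)) + (132 - 968) = (1654 + 264) - 836 = 1918 - 836 = 1082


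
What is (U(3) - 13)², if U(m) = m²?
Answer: 16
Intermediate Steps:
(U(3) - 13)² = (3² - 13)² = (9 - 13)² = (-4)² = 16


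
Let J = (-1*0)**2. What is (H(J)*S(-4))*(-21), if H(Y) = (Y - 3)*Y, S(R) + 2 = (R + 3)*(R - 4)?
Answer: 0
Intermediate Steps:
J = 0 (J = 0**2 = 0)
S(R) = -2 + (-4 + R)*(3 + R) (S(R) = -2 + (R + 3)*(R - 4) = -2 + (3 + R)*(-4 + R) = -2 + (-4 + R)*(3 + R))
H(Y) = Y*(-3 + Y) (H(Y) = (-3 + Y)*Y = Y*(-3 + Y))
(H(J)*S(-4))*(-21) = ((0*(-3 + 0))*(-14 + (-4)**2 - 1*(-4)))*(-21) = ((0*(-3))*(-14 + 16 + 4))*(-21) = (0*6)*(-21) = 0*(-21) = 0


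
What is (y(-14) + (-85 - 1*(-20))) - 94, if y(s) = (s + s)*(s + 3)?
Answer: 149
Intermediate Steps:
y(s) = 2*s*(3 + s) (y(s) = (2*s)*(3 + s) = 2*s*(3 + s))
(y(-14) + (-85 - 1*(-20))) - 94 = (2*(-14)*(3 - 14) + (-85 - 1*(-20))) - 94 = (2*(-14)*(-11) + (-85 + 20)) - 94 = (308 - 65) - 94 = 243 - 94 = 149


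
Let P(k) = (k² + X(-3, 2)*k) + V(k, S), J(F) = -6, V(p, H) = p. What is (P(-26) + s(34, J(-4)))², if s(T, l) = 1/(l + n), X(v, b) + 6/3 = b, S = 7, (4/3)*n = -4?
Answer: 34210801/81 ≈ 4.2236e+5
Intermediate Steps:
n = -3 (n = (¾)*(-4) = -3)
X(v, b) = -2 + b
P(k) = k + k² (P(k) = (k² + (-2 + 2)*k) + k = (k² + 0*k) + k = (k² + 0) + k = k² + k = k + k²)
s(T, l) = 1/(-3 + l) (s(T, l) = 1/(l - 3) = 1/(-3 + l))
(P(-26) + s(34, J(-4)))² = (-26*(1 - 26) + 1/(-3 - 6))² = (-26*(-25) + 1/(-9))² = (650 - ⅑)² = (5849/9)² = 34210801/81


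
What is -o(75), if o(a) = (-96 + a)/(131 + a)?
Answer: 21/206 ≈ 0.10194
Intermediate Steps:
o(a) = (-96 + a)/(131 + a)
-o(75) = -(-96 + 75)/(131 + 75) = -(-21)/206 = -1*(-21/206) = 21/206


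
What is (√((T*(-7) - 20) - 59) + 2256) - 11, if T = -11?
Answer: 2245 + I*√2 ≈ 2245.0 + 1.4142*I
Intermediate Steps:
(√((T*(-7) - 20) - 59) + 2256) - 11 = (√((-11*(-7) - 20) - 59) + 2256) - 11 = (√((77 - 20) - 59) + 2256) - 11 = (√(57 - 59) + 2256) - 11 = (√(-2) + 2256) - 11 = (I*√2 + 2256) - 11 = (2256 + I*√2) - 11 = 2245 + I*√2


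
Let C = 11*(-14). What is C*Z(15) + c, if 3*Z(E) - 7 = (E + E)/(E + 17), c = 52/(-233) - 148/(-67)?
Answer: -151915969/374664 ≈ -405.47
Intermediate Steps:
C = -154
c = 31000/15611 (c = 52*(-1/233) - 148*(-1/67) = -52/233 + 148/67 = 31000/15611 ≈ 1.9858)
Z(E) = 7/3 + 2*E/(3*(17 + E)) (Z(E) = 7/3 + ((E + E)/(E + 17))/3 = 7/3 + ((2*E)/(17 + E))/3 = 7/3 + (2*E/(17 + E))/3 = 7/3 + 2*E/(3*(17 + E)))
C*Z(15) + c = -154*(119 + 9*15)/(3*(17 + 15)) + 31000/15611 = -154*(119 + 135)/(3*32) + 31000/15611 = -154*254/(3*32) + 31000/15611 = -154*127/48 + 31000/15611 = -9779/24 + 31000/15611 = -151915969/374664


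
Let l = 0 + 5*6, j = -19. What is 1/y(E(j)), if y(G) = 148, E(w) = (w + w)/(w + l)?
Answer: 1/148 ≈ 0.0067568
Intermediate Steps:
l = 30 (l = 0 + 30 = 30)
E(w) = 2*w/(30 + w) (E(w) = (w + w)/(w + 30) = (2*w)/(30 + w) = 2*w/(30 + w))
1/y(E(j)) = 1/148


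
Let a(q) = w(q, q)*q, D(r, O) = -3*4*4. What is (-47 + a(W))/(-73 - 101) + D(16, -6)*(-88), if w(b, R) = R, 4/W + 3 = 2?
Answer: 735007/174 ≈ 4224.2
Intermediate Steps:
W = -4 (W = 4/(-3 + 2) = 4/(-1) = 4*(-1) = -4)
D(r, O) = -48 (D(r, O) = -12*4 = -48)
a(q) = q**2 (a(q) = q*q = q**2)
(-47 + a(W))/(-73 - 101) + D(16, -6)*(-88) = (-47 + (-4)**2)/(-73 - 101) - 48*(-88) = (-47 + 16)/(-174) + 4224 = -31*(-1/174) + 4224 = 31/174 + 4224 = 735007/174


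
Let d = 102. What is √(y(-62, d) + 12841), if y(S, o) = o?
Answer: 43*√7 ≈ 113.77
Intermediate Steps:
√(y(-62, d) + 12841) = √(102 + 12841) = √12943 = 43*√7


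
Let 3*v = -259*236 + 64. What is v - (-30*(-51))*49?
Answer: -285970/3 ≈ -95323.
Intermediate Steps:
v = -61060/3 (v = (-259*236 + 64)/3 = (-61124 + 64)/3 = (⅓)*(-61060) = -61060/3 ≈ -20353.)
v - (-30*(-51))*49 = -61060/3 - (-30*(-51))*49 = -61060/3 - 1530*49 = -61060/3 - 1*74970 = -61060/3 - 74970 = -285970/3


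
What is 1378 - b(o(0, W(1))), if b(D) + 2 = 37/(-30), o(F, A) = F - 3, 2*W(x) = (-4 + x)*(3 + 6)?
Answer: 41437/30 ≈ 1381.2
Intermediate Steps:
W(x) = -18 + 9*x/2 (W(x) = ((-4 + x)*(3 + 6))/2 = ((-4 + x)*9)/2 = (-36 + 9*x)/2 = -18 + 9*x/2)
o(F, A) = -3 + F
b(D) = -97/30 (b(D) = -2 + 37/(-30) = -2 + 37*(-1/30) = -2 - 37/30 = -97/30)
1378 - b(o(0, W(1))) = 1378 - 1*(-97/30) = 1378 + 97/30 = 41437/30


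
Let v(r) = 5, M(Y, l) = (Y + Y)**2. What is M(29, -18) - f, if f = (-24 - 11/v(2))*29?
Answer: 20619/5 ≈ 4123.8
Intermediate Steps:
M(Y, l) = 4*Y**2 (M(Y, l) = (2*Y)**2 = 4*Y**2)
f = -3799/5 (f = (-24 - 11/5)*29 = -131/5*29 = -3799/5 ≈ -759.80)
M(29, -18) - f = 4*29**2 - 1*(-3799/5) = 4*841 + 3799/5 = 3364 + 3799/5 = 20619/5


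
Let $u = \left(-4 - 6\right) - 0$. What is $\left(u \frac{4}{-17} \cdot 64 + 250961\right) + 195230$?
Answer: $\frac{7587807}{17} \approx 4.4634 \cdot 10^{5}$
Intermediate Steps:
$u = -10$ ($u = \left(-4 - 6\right) + 0 = -10 + 0 = -10$)
$\left(u \frac{4}{-17} \cdot 64 + 250961\right) + 195230 = \left(- 10 \frac{4}{-17} \cdot 64 + 250961\right) + 195230 = \left(- 10 \cdot 4 \left(- \frac{1}{17}\right) 64 + 250961\right) + 195230 = \left(\left(-10\right) \left(- \frac{4}{17}\right) 64 + 250961\right) + 195230 = \left(\frac{40}{17} \cdot 64 + 250961\right) + 195230 = \left(\frac{2560}{17} + 250961\right) + 195230 = \frac{4268897}{17} + 195230 = \frac{7587807}{17}$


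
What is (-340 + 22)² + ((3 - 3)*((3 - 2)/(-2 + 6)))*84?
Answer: 101124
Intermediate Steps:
(-340 + 22)² + ((3 - 3)*((3 - 2)/(-2 + 6)))*84 = (-318)² + (0*(1/4))*84 = 101124 + (0*(1*(¼)))*84 = 101124 + (0*(¼))*84 = 101124 + 0*84 = 101124 + 0 = 101124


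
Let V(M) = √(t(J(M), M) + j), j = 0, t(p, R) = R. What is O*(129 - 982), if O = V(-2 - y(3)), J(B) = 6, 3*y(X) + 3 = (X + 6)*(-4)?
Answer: -853*√11 ≈ -2829.1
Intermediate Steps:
y(X) = -9 - 4*X/3 (y(X) = -1 + ((X + 6)*(-4))/3 = -1 + ((6 + X)*(-4))/3 = -1 + (-24 - 4*X)/3 = -1 + (-8 - 4*X/3) = -9 - 4*X/3)
V(M) = √M (V(M) = √(M + 0) = √M)
O = √11 (O = √(-2 - (-9 - 4/3*3)) = √(-2 - (-9 - 4)) = √(-2 - 1*(-13)) = √(-2 + 13) = √11 ≈ 3.3166)
O*(129 - 982) = √11*(129 - 982) = √11*(-853) = -853*√11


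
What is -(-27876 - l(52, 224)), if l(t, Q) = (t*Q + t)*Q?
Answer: 2648676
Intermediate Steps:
l(t, Q) = Q*(t + Q*t) (l(t, Q) = (Q*t + t)*Q = (t + Q*t)*Q = Q*(t + Q*t))
-(-27876 - l(52, 224)) = -(-27876 - 224*52*(1 + 224)) = -(-27876 - 224*52*225) = -(-27876 - 1*2620800) = -(-27876 - 2620800) = -1*(-2648676) = 2648676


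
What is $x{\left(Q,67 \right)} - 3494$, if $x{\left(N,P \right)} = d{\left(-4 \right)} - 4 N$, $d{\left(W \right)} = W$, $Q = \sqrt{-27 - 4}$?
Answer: $-3498 - 4 i \sqrt{31} \approx -3498.0 - 22.271 i$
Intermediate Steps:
$Q = i \sqrt{31}$ ($Q = \sqrt{-31} = i \sqrt{31} \approx 5.5678 i$)
$x{\left(N,P \right)} = -4 - 4 N$
$x{\left(Q,67 \right)} - 3494 = \left(-4 - 4 i \sqrt{31}\right) - 3494 = -3498 - 4 i \sqrt{31}$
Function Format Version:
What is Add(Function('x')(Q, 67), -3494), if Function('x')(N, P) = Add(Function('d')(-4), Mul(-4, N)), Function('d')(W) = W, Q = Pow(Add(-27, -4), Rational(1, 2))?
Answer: Add(-3498, Mul(-4, I, Pow(31, Rational(1, 2)))) ≈ Add(-3498.0, Mul(-22.271, I))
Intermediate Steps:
Q = Mul(I, Pow(31, Rational(1, 2))) (Q = Pow(-31, Rational(1, 2)) = Mul(I, Pow(31, Rational(1, 2))) ≈ Mul(5.5678, I))
Function('x')(N, P) = Add(-4, Mul(-4, N))
Add(Function('x')(Q, 67), -3494) = Add(Add(-4, Mul(-4, Mul(I, Pow(31, Rational(1, 2))))), -3494) = Add(Add(-4, Mul(-4, I, Pow(31, Rational(1, 2)))), -3494) = Add(-3498, Mul(-4, I, Pow(31, Rational(1, 2))))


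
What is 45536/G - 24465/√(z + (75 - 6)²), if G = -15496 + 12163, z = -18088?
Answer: -45536/3333 + 24465*I*√13327/13327 ≈ -13.662 + 211.92*I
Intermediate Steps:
G = -3333
45536/G - 24465/√(z + (75 - 6)²) = 45536/(-3333) - 24465/√(-18088 + (75 - 6)²) = 45536*(-1/3333) - 24465/√(-18088 + 69²) = -45536/3333 - 24465/√(-18088 + 4761) = -45536/3333 - 24465*(-I*√13327/13327) = -45536/3333 - (-24465)*I*√13327/13327 = -45536/3333 + 24465*I*√13327/13327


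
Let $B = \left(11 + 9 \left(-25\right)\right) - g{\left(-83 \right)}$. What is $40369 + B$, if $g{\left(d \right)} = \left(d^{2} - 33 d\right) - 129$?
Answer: $30656$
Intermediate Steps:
$g{\left(d \right)} = -129 + d^{2} - 33 d$
$B = -9713$ ($B = \left(11 + 9 \left(-25\right)\right) - \left(-129 + \left(-83\right)^{2} - -2739\right) = \left(11 - 225\right) - \left(-129 + 6889 + 2739\right) = -214 - 9499 = -9713$)
$40369 + B = 40369 - 9713 = 30656$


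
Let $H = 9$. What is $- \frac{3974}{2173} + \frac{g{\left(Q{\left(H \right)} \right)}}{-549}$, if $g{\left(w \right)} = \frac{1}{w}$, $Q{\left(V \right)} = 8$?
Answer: $- \frac{17455981}{9543816} \approx -1.829$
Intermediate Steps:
$- \frac{3974}{2173} + \frac{g{\left(Q{\left(H \right)} \right)}}{-549} = - \frac{3974}{2173} + \frac{1}{8 \left(-549\right)} = \left(-3974\right) \frac{1}{2173} + \frac{1}{8} \left(- \frac{1}{549}\right) = - \frac{3974}{2173} - \frac{1}{4392} = - \frac{17455981}{9543816}$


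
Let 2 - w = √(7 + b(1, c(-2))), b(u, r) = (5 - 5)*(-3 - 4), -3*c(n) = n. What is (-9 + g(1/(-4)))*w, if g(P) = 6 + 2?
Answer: -2 + √7 ≈ 0.64575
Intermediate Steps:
c(n) = -n/3
b(u, r) = 0 (b(u, r) = 0*(-7) = 0)
g(P) = 8
w = 2 - √7 (w = 2 - √(7 + 0) = 2 - √7 ≈ -0.64575)
(-9 + g(1/(-4)))*w = (-9 + 8)*(2 - √7) = -(2 - √7) = -2 + √7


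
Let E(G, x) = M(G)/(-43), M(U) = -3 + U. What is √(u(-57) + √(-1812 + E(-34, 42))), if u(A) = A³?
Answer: √(-342421857 + 43*I*√3348797)/43 ≈ 0.049446 + 430.34*I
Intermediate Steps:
E(G, x) = 3/43 - G/43 (E(G, x) = (-3 + G)/(-43) = (-3 + G)*(-1/43) = 3/43 - G/43)
√(u(-57) + √(-1812 + E(-34, 42))) = √((-57)³ + √(-1812 + (3/43 - 1/43*(-34)))) = √(-185193 + √(-1812 + (3/43 + 34/43))) = √(-185193 + √(-1812 + 37/43)) = √(-185193 + √(-77879/43)) = √(-185193 + I*√3348797/43)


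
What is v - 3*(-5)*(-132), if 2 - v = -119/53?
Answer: -104715/53 ≈ -1975.8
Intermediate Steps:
v = 225/53 (v = 2 - (-119)/53 = 2 - 1*(-119/53) = 2 + 119/53 = 225/53 ≈ 4.2453)
v - 3*(-5)*(-132) = 225/53 - 3*(-5)*(-132) = 225/53 + 15*(-132) = 225/53 - 1980 = -104715/53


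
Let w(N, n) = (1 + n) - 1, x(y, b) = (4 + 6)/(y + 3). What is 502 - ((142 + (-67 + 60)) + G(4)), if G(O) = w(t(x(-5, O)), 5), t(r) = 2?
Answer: 362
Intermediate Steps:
x(y, b) = 10/(3 + y)
w(N, n) = n
G(O) = 5
502 - ((142 + (-67 + 60)) + G(4)) = 502 - ((142 + (-67 + 60)) + 5) = 502 - ((142 - 7) + 5) = 502 - (135 + 5) = 502 - 1*140 = 502 - 140 = 362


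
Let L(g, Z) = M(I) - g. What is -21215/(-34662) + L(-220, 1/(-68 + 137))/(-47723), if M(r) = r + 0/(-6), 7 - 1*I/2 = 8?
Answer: 1004887129/1654174626 ≈ 0.60749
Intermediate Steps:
I = -2 (I = 14 - 2*8 = 14 - 16 = -2)
M(r) = r (M(r) = r + 0*(-⅙) = r + 0 = r)
L(g, Z) = -2 - g
-21215/(-34662) + L(-220, 1/(-68 + 137))/(-47723) = -21215/(-34662) + (-2 - 1*(-220))/(-47723) = -21215*(-1/34662) + (-2 + 220)*(-1/47723) = 21215/34662 + 218*(-1/47723) = 21215/34662 - 218/47723 = 1004887129/1654174626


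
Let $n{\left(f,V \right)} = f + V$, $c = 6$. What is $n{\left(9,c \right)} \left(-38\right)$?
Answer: $-570$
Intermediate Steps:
$n{\left(f,V \right)} = V + f$
$n{\left(9,c \right)} \left(-38\right) = \left(6 + 9\right) \left(-38\right) = 15 \left(-38\right) = -570$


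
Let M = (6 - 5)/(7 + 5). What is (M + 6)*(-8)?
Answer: -146/3 ≈ -48.667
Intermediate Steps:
M = 1/12 ≈ 0.083333
(M + 6)*(-8) = (1/12 + 6)*(-8) = (73/12)*(-8) = -146/3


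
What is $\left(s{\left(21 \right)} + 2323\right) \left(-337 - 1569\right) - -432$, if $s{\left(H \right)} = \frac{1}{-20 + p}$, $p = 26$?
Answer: $- \frac{13282571}{3} \approx -4.4275 \cdot 10^{6}$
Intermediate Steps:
$s{\left(H \right)} = \frac{1}{6}$ ($s{\left(H \right)} = \frac{1}{-20 + 26} = \frac{1}{6}$)
$\left(s{\left(21 \right)} + 2323\right) \left(-337 - 1569\right) - -432 = \left(\frac{1}{6} + 2323\right) \left(-337 - 1569\right) - -432 = \frac{13939}{6} \left(-1906\right) + 432 = - \frac{13283867}{3} + 432 = - \frac{13282571}{3}$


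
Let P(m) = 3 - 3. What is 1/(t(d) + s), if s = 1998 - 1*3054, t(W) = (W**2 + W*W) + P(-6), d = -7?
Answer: -1/958 ≈ -0.0010438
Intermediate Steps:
P(m) = 0
t(W) = 2*W**2 (t(W) = (W**2 + W*W) + 0 = (W**2 + W**2) + 0 = 2*W**2 + 0 = 2*W**2)
s = -1056 (s = 1998 - 3054 = -1056)
1/(t(d) + s) = 1/(2*(-7)**2 - 1056) = 1/(2*49 - 1056) = 1/(98 - 1056) = 1/(-958) = -1/958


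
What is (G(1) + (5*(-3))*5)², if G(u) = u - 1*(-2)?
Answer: 5184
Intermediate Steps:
G(u) = 2 + u (G(u) = u + 2 = 2 + u)
(G(1) + (5*(-3))*5)² = ((2 + 1) + (5*(-3))*5)² = (3 - 15*5)² = (3 - 75)² = (-72)² = 5184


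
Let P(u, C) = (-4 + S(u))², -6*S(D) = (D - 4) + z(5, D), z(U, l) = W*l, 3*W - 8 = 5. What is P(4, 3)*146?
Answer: 561224/81 ≈ 6928.7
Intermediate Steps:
W = 13/3 (W = 8/3 + (⅓)*5 = 8/3 + 5/3 = 13/3 ≈ 4.3333)
z(U, l) = 13*l/3
S(D) = ⅔ - 8*D/9 (S(D) = -((D - 4) + 13*D/3)/6 = -((-4 + D) + 13*D/3)/6 = -(-4 + 16*D/3)/6 = ⅔ - 8*D/9)
P(u, C) = (-10/3 - 8*u/9)² (P(u, C) = (-4 + (⅔ - 8*u/9))² = (-10/3 - 8*u/9)²)
P(4, 3)*146 = (4*(15 + 4*4)²/81)*146 = (4*(15 + 16)²/81)*146 = ((4/81)*31²)*146 = ((4/81)*961)*146 = (3844/81)*146 = 561224/81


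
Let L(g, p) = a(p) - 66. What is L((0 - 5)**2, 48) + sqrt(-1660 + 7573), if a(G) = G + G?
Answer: 30 + 9*sqrt(73) ≈ 106.90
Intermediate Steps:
a(G) = 2*G
L(g, p) = -66 + 2*p (L(g, p) = 2*p - 66 = -66 + 2*p)
L((0 - 5)**2, 48) + sqrt(-1660 + 7573) = (-66 + 2*48) + sqrt(-1660 + 7573) = (-66 + 96) + sqrt(5913) = 30 + 9*sqrt(73)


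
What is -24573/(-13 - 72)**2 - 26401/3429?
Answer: -275008042/24774525 ≈ -11.100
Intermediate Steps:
-24573/(-13 - 72)**2 - 26401/3429 = -24573/((-85)**2) - 26401*1/3429 = -24573/7225 - 26401/3429 = -275008042/24774525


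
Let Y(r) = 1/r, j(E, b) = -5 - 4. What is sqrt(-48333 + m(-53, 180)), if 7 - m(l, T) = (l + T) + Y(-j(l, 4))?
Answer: I*sqrt(436078)/3 ≈ 220.12*I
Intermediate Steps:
j(E, b) = -9
m(l, T) = 62/9 - T - l (m(l, T) = 7 - ((l + T) + 1/(-1*(-9))) = 7 - ((T + l) + 1/9) = 7 - (1/9 + T + l) = 7 + (-1/9 - T - l) = 62/9 - T - l)
sqrt(-48333 + m(-53, 180)) = sqrt(-48333 + (62/9 - 1*180 - 1*(-53))) = sqrt(-48333 + (62/9 - 180 + 53)) = sqrt(-48333 - 1081/9) = sqrt(-436078/9) = I*sqrt(436078)/3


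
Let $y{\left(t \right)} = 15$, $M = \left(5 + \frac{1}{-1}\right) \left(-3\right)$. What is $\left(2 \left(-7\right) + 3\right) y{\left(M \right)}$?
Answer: $-165$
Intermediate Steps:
$M = -12$ ($M = \left(5 - 1\right) \left(-3\right) = 4 \left(-3\right) = -12$)
$\left(2 \left(-7\right) + 3\right) y{\left(M \right)} = \left(2 \left(-7\right) + 3\right) 15 = \left(-14 + 3\right) 15 = \left(-11\right) 15 = -165$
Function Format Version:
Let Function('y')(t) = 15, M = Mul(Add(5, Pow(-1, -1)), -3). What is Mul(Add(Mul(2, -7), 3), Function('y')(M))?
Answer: -165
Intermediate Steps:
M = -12 (M = Mul(Add(5, -1), -3) = Mul(4, -3) = -12)
Mul(Add(Mul(2, -7), 3), Function('y')(M)) = Mul(Add(Mul(2, -7), 3), 15) = Mul(Add(-14, 3), 15) = Mul(-11, 15) = -165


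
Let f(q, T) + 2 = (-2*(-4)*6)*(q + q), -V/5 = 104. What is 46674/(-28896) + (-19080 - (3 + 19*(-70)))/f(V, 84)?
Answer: -151422395/120212176 ≈ -1.2596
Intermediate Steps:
V = -520 (V = -5*104 = -520)
f(q, T) = -2 + 96*q (f(q, T) = -2 + (-2*(-4)*6)*(q + q) = -2 + (8*6)*(2*q) = -2 + 48*(2*q) = -2 + 96*q)
46674/(-28896) + (-19080 - (3 + 19*(-70)))/f(V, 84) = 46674/(-28896) + (-19080 - (3 + 19*(-70)))/(-2 + 96*(-520)) = 46674*(-1/28896) + (-19080 - (3 - 1330))/(-2 - 49920) = -7779/4816 + (-19080 - 1*(-1327))/(-49922) = -7779/4816 + (-19080 + 1327)*(-1/49922) = -7779/4816 - 17753*(-1/49922) = -7779/4816 + 17753/49922 = -151422395/120212176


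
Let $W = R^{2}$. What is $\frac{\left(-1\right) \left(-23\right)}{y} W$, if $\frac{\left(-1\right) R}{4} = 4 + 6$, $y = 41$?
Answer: $\frac{36800}{41} \approx 897.56$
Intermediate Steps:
$R = -40$ ($R = - 4 \left(4 + 6\right) = \left(-4\right) 10 = -40$)
$W = 1600$ ($W = \left(-40\right)^{2} = 1600$)
$\frac{\left(-1\right) \left(-23\right)}{y} W = \frac{\left(-1\right) \left(-23\right)}{41} \cdot 1600 = \frac{1}{41} \cdot 23 \cdot 1600 = \frac{23}{41} \cdot 1600 = \frac{36800}{41}$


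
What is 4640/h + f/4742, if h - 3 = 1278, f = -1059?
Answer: 20646301/6074502 ≈ 3.3988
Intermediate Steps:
h = 1281 (h = 3 + 1278 = 1281)
4640/h + f/4742 = 4640/1281 - 1059/4742 = 20646301/6074502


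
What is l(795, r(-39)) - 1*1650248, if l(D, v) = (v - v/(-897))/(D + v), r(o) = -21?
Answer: -190955149967/115713 ≈ -1.6502e+6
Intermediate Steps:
l(D, v) = 898*v/(897*(D + v)) (l(D, v) = (v - v*(-1/897))/(D + v) = (v + v/897)/(D + v) = (898*v/897)/(D + v) = 898*v/(897*(D + v)))
l(795, r(-39)) - 1*1650248 = (898/897)*(-21)/(795 - 21) - 1*1650248 = (898/897)*(-21)/774 - 1650248 = (898/897)*(-21)*(1/774) - 1650248 = -3143/115713 - 1650248 = -190955149967/115713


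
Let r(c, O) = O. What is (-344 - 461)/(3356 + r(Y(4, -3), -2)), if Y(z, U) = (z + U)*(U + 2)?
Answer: -805/3354 ≈ -0.24001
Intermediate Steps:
Y(z, U) = (2 + U)*(U + z) (Y(z, U) = (U + z)*(2 + U) = (2 + U)*(U + z))
(-344 - 461)/(3356 + r(Y(4, -3), -2)) = (-344 - 461)/(3356 - 2) = -805/3354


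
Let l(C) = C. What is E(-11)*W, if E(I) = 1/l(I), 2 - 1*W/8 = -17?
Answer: -152/11 ≈ -13.818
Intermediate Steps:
W = 152 (W = 16 - 8*(-17) = 16 + 136 = 152)
E(I) = 1/I
E(-11)*W = 152/(-11) = -1/11*152 = -152/11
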